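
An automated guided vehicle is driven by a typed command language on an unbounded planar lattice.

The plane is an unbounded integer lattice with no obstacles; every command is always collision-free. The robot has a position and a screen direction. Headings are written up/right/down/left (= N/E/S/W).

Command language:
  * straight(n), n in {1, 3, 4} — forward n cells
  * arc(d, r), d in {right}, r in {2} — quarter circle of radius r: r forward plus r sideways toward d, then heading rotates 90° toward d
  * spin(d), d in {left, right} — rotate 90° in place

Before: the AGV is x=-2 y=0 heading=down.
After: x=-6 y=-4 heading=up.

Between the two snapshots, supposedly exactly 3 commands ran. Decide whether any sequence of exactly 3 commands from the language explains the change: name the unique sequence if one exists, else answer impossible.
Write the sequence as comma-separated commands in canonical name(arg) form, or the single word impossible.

straight(4), arc(right, 2), arc(right, 2)

key: order matters: swapping straight(4) and arc(right, 2) lands elsewhere
from: x=-2 y=0 heading=down
1. straight(4) → x=-2 y=-4 heading=down
2. arc(right, 2) → x=-4 y=-6 heading=left
3. arc(right, 2) → x=-6 y=-4 heading=up
all 216 alternatives checked — unique.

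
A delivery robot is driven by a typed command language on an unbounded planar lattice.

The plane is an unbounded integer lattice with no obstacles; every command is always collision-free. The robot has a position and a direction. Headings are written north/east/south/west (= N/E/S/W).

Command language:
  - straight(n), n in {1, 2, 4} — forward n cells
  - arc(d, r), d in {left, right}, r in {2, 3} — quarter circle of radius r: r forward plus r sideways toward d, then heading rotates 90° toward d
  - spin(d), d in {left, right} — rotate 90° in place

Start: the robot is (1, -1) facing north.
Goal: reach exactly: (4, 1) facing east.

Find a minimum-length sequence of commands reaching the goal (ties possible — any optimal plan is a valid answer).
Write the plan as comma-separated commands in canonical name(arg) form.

t0: (1, -1) facing north
step 1 (arc(right, 2)): (3, 1) facing east
step 2 (straight(1)): (4, 1) facing east
nothing shorter than 2 reaches the goal.

arc(right, 2), straight(1)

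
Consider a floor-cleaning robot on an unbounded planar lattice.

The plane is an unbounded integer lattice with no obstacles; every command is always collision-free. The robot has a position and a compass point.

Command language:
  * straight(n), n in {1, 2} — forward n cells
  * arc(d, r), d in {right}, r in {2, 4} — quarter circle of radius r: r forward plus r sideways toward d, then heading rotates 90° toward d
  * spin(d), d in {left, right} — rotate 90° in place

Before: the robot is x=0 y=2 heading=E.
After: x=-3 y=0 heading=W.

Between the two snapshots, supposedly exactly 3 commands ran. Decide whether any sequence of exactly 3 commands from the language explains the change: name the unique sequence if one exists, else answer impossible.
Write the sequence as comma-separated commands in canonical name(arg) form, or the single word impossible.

key: cell and facing (now W) both changed — the 3 commands mix motion and turning
t0: x=0 y=2 heading=E
step 1 (spin(right)): x=0 y=2 heading=S
step 2 (arc(right, 2)): x=-2 y=0 heading=W
step 3 (straight(1)): x=-3 y=0 heading=W
no rival 3-sequence matches.

spin(right), arc(right, 2), straight(1)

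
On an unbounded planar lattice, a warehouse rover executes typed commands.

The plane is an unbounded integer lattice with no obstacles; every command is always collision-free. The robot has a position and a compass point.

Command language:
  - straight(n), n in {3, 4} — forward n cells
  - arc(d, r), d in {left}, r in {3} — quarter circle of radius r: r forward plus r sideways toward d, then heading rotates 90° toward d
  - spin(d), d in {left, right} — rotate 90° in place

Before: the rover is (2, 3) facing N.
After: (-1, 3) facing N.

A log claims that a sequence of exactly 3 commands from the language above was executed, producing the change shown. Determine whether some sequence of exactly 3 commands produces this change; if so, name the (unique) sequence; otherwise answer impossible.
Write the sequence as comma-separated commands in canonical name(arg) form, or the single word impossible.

key: still facing N at the end — net rotation zero over 3 steps
t0: (2, 3) facing N
1. spin(left) → (2, 3) facing W
2. straight(3) → (-1, 3) facing W
3. spin(right) → (-1, 3) facing N
no rival 3-sequence matches.

spin(left), straight(3), spin(right)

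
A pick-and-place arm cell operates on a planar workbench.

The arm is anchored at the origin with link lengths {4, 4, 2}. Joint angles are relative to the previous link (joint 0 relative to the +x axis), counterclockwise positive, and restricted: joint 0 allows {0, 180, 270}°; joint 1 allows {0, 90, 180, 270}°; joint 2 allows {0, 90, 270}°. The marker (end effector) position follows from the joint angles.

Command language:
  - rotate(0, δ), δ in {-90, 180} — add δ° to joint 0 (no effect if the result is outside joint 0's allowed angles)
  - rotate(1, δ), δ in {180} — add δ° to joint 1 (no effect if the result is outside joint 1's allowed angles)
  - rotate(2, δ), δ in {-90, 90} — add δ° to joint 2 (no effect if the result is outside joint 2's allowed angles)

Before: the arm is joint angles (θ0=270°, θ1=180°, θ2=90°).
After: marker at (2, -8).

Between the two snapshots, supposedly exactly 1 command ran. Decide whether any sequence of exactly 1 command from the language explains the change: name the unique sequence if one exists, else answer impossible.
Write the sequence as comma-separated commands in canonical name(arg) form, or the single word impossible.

rotate(1, 180)

begin: joint angles (θ0=270°, θ1=180°, θ2=90°)
1. rotate(1, 180) → joint angles (θ0=270°, θ1=0°, θ2=90°)
all 5 alternatives checked — unique.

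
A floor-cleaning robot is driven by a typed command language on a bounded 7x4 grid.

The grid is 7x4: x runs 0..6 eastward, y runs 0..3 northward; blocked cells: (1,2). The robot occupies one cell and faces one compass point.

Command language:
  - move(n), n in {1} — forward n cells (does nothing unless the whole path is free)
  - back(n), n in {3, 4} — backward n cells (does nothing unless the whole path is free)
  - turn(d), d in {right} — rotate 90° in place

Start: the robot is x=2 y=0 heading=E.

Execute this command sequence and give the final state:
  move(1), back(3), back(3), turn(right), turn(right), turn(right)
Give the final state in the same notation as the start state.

initial: x=2 y=0 heading=E
step 1 (move(1)): x=3 y=0 heading=E
step 2 (back(3)): x=0 y=0 heading=E
step 3 (back(3)): x=0 y=0 heading=E
step 4 (turn(right)): x=0 y=0 heading=S
step 5 (turn(right)): x=0 y=0 heading=W
step 6 (turn(right)): x=0 y=0 heading=N

x=0 y=0 heading=N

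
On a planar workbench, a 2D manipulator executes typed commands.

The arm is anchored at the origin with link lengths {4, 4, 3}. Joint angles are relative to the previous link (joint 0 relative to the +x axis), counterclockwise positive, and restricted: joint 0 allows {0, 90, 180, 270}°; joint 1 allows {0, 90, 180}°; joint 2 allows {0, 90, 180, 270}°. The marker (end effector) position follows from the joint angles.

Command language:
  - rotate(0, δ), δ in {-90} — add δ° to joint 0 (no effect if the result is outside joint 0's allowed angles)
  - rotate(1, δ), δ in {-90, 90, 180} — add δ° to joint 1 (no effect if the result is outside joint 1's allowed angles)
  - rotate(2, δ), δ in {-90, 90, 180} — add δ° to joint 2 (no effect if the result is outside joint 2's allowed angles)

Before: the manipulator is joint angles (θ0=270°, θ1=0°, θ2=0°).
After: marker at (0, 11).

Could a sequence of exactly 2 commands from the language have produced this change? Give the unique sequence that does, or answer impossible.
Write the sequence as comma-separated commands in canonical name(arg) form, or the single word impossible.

rotate(0, -90), rotate(0, -90)

t0: joint angles (θ0=270°, θ1=0°, θ2=0°)
[1] after rotate(0, -90): joint angles (θ0=180°, θ1=0°, θ2=0°)
[2] after rotate(0, -90): joint angles (θ0=90°, θ1=0°, θ2=0°)
uniquely the one of 49 2-step routes that fits.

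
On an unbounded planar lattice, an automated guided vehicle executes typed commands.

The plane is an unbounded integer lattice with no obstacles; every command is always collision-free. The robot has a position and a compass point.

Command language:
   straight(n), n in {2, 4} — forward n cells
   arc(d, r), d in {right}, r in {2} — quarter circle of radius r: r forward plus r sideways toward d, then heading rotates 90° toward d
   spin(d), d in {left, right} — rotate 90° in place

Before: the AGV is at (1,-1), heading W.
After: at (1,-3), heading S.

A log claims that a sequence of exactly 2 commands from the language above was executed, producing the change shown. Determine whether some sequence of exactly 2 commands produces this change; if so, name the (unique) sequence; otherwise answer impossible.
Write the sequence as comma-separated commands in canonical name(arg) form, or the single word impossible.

key: position moved to (1,-3) AND the heading swung to S — translation plus rotation needed
initial: at (1,-1), heading W
step 1 (spin(left)): at (1,-1), heading S
step 2 (straight(2)): at (1,-3), heading S
all 25 alternatives checked — unique.

spin(left), straight(2)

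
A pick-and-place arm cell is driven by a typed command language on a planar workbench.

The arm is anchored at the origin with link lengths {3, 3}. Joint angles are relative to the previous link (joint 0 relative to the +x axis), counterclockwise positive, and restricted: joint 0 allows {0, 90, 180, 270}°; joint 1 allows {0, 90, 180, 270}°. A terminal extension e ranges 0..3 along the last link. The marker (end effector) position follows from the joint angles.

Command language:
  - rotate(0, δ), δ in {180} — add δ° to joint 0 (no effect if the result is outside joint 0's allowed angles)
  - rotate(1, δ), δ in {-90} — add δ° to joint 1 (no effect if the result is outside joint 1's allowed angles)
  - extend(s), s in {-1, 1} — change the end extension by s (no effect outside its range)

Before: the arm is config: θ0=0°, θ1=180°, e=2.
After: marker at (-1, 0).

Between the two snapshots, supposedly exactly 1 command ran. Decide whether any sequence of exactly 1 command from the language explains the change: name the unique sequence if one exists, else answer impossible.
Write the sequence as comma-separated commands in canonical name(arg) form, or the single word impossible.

start: config: θ0=0°, θ1=180°, e=2
t=1 extend(-1) ⇒ config: θ0=0°, θ1=180°, e=1
no other 1-command option fits: unique.

extend(-1)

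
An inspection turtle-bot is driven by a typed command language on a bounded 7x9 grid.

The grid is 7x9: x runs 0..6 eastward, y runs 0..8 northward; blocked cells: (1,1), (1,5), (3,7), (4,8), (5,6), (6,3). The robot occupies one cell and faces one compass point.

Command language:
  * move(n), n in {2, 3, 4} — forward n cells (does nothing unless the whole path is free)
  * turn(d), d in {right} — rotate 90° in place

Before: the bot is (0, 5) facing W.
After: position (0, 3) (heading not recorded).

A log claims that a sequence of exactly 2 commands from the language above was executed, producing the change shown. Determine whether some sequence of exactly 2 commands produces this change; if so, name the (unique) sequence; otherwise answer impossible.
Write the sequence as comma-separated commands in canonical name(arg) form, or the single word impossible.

impossible

all 16 sequences checked — none match.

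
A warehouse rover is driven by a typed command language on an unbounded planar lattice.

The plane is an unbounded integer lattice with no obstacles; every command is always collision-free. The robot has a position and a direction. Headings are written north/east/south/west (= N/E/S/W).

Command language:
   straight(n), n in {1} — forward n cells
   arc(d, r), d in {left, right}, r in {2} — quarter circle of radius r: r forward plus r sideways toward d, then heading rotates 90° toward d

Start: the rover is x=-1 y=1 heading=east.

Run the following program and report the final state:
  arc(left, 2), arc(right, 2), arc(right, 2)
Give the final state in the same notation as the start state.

x=5 y=3 heading=south

from: x=-1 y=1 heading=east
t=1 arc(left, 2) ⇒ x=1 y=3 heading=north
t=2 arc(right, 2) ⇒ x=3 y=5 heading=east
t=3 arc(right, 2) ⇒ x=5 y=3 heading=south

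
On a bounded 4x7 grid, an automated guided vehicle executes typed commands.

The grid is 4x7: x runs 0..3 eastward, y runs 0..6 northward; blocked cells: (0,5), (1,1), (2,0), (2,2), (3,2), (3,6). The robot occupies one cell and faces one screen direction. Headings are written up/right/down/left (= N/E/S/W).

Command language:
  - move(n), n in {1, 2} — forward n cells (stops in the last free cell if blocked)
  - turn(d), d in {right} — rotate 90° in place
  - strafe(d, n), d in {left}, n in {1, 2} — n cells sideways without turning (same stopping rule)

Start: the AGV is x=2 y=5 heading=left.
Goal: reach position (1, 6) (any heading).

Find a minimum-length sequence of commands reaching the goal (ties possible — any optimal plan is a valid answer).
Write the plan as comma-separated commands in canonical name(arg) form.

turn(right), strafe(left, 1), move(1)

begin: x=2 y=5 heading=left
1. turn(right) → x=2 y=5 heading=up
2. strafe(left, 1) → x=1 y=5 heading=up
3. move(1) → x=1 y=6 heading=up
no 2-step plan works, so 3 is optimal.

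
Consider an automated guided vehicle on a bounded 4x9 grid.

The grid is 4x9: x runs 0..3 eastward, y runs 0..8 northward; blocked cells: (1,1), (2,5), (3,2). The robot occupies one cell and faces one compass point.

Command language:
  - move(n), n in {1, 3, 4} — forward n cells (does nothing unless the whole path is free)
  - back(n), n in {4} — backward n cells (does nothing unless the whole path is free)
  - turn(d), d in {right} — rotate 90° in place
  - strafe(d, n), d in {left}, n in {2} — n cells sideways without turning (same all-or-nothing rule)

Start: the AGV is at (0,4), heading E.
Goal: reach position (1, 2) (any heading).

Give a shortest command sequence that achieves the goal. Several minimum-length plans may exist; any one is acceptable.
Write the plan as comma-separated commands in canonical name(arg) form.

begin: at (0,4), heading E
t=1 move(1) ⇒ at (1,4), heading E
t=2 turn(right) ⇒ at (1,4), heading S
t=3 turn(right) ⇒ at (1,4), heading W
t=4 strafe(left, 2) ⇒ at (1,2), heading W
shorter routes all fall short; 4 is best.

move(1), turn(right), turn(right), strafe(left, 2)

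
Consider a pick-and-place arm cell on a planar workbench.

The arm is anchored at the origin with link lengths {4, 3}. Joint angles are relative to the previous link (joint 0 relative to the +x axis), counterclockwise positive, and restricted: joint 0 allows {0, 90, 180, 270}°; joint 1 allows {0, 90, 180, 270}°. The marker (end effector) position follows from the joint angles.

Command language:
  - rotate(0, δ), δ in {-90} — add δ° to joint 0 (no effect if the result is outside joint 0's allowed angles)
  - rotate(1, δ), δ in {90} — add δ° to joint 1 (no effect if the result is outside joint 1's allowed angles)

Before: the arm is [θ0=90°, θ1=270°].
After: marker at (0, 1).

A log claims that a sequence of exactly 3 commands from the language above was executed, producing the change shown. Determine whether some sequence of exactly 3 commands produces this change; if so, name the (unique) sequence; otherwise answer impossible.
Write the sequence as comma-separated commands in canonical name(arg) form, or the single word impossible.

rotate(1, 90), rotate(1, 90), rotate(1, 90)

start: [θ0=90°, θ1=270°]
1. rotate(1, 90) → [θ0=90°, θ1=0°]
2. rotate(1, 90) → [θ0=90°, θ1=90°]
3. rotate(1, 90) → [θ0=90°, θ1=180°]
all 8 alternatives checked — unique.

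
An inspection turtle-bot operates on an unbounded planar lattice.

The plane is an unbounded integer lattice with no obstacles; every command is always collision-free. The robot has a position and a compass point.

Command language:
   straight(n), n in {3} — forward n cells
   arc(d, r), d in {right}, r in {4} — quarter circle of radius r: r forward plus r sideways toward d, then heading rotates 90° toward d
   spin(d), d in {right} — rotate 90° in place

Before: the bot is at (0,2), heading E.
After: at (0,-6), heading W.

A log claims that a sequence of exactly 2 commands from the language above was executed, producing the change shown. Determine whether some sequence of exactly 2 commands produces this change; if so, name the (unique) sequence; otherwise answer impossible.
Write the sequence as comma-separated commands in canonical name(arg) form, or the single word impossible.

key: cell and facing (now W) both changed — the 2 commands mix motion and turning
initial: at (0,2), heading E
[1] after arc(right, 4): at (4,-2), heading S
[2] after arc(right, 4): at (0,-6), heading W
all 9 alternatives checked — unique.

arc(right, 4), arc(right, 4)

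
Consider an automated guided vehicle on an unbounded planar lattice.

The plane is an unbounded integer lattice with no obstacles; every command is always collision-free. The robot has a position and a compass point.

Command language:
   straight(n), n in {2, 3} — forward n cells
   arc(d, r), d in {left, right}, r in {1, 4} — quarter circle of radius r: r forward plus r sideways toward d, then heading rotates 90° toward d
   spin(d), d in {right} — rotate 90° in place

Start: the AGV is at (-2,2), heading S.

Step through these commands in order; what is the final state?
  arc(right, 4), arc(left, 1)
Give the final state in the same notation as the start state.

t0: at (-2,2), heading S
1. arc(right, 4) → at (-6,-2), heading W
2. arc(left, 1) → at (-7,-3), heading S

at (-7,-3), heading S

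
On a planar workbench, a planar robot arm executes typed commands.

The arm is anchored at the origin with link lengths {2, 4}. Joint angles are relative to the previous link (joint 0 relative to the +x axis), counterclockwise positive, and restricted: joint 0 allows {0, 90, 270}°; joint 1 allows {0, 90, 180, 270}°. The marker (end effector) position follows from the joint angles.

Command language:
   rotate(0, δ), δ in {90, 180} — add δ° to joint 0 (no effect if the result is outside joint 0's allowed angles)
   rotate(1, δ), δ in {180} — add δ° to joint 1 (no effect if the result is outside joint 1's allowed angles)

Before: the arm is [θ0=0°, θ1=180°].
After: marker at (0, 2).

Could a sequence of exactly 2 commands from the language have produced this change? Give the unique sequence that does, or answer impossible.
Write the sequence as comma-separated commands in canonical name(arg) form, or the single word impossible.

key: running rotate(0, 180) before rotate(0, 90) would end elsewhere — order is forced
begin: [θ0=0°, θ1=180°]
[1] after rotate(0, 90): [θ0=90°, θ1=180°]
[2] after rotate(0, 180): [θ0=270°, θ1=180°]
no rival 2-sequence matches.

rotate(0, 90), rotate(0, 180)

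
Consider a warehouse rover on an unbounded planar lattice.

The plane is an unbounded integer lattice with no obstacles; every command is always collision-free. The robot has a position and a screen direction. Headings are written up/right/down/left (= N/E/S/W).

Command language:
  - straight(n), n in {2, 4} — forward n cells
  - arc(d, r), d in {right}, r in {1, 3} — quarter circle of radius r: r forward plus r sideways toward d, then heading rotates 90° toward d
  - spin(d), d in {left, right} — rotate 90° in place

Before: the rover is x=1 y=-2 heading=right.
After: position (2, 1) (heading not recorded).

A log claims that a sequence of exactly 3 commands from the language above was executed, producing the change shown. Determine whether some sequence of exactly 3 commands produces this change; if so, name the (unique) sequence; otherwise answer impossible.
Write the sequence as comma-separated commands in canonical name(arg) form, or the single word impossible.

spin(left), straight(2), arc(right, 1)

key: order matters: swapping spin(left) and arc(right, 1) lands elsewhere
begin: x=1 y=-2 heading=right
[1] after spin(left): x=1 y=-2 heading=up
[2] after straight(2): x=1 y=0 heading=up
[3] after arc(right, 1): x=2 y=1 heading=right
no other 3-command option fits: unique.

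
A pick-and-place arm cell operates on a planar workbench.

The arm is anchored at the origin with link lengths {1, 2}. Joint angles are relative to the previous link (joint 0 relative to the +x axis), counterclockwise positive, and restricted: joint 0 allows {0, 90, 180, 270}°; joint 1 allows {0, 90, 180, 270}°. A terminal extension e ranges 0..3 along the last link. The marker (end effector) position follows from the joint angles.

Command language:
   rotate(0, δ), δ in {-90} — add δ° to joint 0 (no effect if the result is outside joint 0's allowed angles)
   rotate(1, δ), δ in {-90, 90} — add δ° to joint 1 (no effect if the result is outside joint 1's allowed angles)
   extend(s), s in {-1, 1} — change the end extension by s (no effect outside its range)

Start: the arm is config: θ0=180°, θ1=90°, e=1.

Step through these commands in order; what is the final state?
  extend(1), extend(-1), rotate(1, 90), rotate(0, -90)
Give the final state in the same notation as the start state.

begin: config: θ0=180°, θ1=90°, e=1
[1] after extend(1): config: θ0=180°, θ1=90°, e=2
[2] after extend(-1): config: θ0=180°, θ1=90°, e=1
[3] after rotate(1, 90): config: θ0=180°, θ1=180°, e=1
[4] after rotate(0, -90): config: θ0=90°, θ1=180°, e=1

config: θ0=90°, θ1=180°, e=1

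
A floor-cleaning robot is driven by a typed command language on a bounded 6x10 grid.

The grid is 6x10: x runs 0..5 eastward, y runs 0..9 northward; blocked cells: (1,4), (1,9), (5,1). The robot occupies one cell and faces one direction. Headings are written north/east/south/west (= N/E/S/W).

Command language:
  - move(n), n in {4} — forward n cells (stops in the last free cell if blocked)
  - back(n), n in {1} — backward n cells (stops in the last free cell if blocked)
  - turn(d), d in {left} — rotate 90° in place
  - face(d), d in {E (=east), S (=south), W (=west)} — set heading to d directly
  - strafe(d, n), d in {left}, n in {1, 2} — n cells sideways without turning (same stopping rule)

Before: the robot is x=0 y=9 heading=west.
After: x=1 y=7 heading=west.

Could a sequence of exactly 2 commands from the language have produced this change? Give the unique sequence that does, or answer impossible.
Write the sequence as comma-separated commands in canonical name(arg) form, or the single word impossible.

strafe(left, 2), back(1)

key: still facing W at the end — nothing in the sequence rotates
initial: x=0 y=9 heading=west
[1] after strafe(left, 2): x=0 y=7 heading=west
[2] after back(1): x=1 y=7 heading=west
no rival 2-sequence matches.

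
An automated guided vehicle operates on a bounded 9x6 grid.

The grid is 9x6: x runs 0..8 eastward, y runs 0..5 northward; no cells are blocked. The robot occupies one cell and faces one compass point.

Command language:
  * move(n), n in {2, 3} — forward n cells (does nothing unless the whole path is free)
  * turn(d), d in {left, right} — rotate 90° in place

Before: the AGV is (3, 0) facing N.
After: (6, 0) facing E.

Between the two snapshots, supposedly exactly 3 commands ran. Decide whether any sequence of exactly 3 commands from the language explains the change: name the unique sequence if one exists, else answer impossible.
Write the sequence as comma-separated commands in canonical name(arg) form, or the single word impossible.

key: order matters: swapping turn(right) and move(3) lands elsewhere
t0: (3, 0) facing N
step 1 (turn(right)): (3, 0) facing E
step 2 (move(3)): (6, 0) facing E
step 3 (move(3)): (6, 0) facing E
no other 3-command option fits: unique.

turn(right), move(3), move(3)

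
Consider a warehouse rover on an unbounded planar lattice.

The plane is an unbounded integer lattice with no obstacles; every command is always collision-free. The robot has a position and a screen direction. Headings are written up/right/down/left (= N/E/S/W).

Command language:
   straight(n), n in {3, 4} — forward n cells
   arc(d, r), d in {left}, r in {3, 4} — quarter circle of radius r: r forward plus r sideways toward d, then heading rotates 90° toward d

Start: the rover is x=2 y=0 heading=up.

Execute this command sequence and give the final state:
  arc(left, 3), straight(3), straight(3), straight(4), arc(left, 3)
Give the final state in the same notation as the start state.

from: x=2 y=0 heading=up
t=1 arc(left, 3) ⇒ x=-1 y=3 heading=left
t=2 straight(3) ⇒ x=-4 y=3 heading=left
t=3 straight(3) ⇒ x=-7 y=3 heading=left
t=4 straight(4) ⇒ x=-11 y=3 heading=left
t=5 arc(left, 3) ⇒ x=-14 y=0 heading=down

x=-14 y=0 heading=down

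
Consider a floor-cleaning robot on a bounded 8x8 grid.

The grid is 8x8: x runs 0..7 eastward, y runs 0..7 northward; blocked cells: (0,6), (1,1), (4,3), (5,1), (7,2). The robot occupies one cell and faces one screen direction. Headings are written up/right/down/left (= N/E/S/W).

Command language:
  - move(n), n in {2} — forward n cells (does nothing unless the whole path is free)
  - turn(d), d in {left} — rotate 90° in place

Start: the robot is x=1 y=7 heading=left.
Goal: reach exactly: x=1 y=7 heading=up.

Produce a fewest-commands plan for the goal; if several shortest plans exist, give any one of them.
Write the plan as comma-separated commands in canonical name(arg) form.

turn(left), turn(left), turn(left)

start: x=1 y=7 heading=left
t=1 turn(left) ⇒ x=1 y=7 heading=down
t=2 turn(left) ⇒ x=1 y=7 heading=right
t=3 turn(left) ⇒ x=1 y=7 heading=up
no 2-step plan works, so 3 is optimal.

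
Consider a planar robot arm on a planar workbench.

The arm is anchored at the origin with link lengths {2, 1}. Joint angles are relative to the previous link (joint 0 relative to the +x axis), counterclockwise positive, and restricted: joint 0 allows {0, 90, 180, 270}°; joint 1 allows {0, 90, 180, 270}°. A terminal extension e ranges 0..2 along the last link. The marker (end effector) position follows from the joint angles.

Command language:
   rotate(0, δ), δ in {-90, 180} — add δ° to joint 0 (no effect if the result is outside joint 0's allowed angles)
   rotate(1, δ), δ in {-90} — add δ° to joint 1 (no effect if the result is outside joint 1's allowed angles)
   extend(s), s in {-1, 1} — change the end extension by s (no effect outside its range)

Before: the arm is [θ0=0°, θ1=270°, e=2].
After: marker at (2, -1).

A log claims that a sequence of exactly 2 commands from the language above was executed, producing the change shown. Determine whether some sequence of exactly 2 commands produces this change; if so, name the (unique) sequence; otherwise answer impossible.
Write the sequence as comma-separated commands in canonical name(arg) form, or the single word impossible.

begin: [θ0=0°, θ1=270°, e=2]
[1] after extend(-1): [θ0=0°, θ1=270°, e=1]
[2] after extend(-1): [θ0=0°, θ1=270°, e=0]
all 25 alternatives checked — unique.

extend(-1), extend(-1)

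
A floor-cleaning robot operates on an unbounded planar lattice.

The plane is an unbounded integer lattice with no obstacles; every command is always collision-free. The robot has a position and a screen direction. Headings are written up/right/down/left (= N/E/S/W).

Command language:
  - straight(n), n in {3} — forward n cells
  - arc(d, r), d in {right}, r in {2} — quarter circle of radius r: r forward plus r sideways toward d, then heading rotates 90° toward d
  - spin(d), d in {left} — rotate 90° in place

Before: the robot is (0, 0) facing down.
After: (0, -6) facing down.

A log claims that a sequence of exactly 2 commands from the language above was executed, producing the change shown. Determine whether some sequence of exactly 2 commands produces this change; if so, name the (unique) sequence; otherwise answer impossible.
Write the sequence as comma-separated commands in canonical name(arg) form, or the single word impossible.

key: still facing S at the end — nothing in the sequence rotates
t0: (0, 0) facing down
t=1 straight(3) ⇒ (0, -3) facing down
t=2 straight(3) ⇒ (0, -6) facing down
no rival 2-sequence matches.

straight(3), straight(3)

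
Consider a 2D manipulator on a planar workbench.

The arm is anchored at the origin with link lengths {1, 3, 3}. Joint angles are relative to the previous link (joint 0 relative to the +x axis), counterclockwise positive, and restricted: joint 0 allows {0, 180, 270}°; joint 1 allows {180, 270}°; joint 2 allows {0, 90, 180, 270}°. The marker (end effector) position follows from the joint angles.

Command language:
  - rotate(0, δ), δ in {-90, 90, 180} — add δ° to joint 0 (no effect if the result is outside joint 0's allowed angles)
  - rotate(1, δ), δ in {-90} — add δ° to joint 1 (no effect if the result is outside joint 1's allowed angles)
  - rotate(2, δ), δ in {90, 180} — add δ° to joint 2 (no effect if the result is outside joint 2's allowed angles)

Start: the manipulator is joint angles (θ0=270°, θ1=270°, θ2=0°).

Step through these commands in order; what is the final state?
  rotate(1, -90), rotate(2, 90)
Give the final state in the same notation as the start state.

t0: joint angles (θ0=270°, θ1=270°, θ2=0°)
t=1 rotate(1, -90) ⇒ joint angles (θ0=270°, θ1=180°, θ2=0°)
t=2 rotate(2, 90) ⇒ joint angles (θ0=270°, θ1=180°, θ2=90°)

joint angles (θ0=270°, θ1=180°, θ2=90°)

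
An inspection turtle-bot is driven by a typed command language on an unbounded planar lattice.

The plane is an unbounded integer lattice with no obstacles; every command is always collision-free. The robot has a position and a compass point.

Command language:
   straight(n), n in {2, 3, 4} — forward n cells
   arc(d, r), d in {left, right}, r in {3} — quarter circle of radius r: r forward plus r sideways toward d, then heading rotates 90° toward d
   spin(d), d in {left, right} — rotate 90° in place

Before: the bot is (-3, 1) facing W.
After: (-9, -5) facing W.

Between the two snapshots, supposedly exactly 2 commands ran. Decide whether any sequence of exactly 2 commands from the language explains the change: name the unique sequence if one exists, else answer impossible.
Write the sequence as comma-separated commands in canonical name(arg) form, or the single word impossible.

arc(left, 3), arc(right, 3)

key: heading stays W — rotations cancel among the 2 commands
initial: (-3, 1) facing W
t=1 arc(left, 3) ⇒ (-6, -2) facing S
t=2 arc(right, 3) ⇒ (-9, -5) facing W
no rival 2-sequence matches.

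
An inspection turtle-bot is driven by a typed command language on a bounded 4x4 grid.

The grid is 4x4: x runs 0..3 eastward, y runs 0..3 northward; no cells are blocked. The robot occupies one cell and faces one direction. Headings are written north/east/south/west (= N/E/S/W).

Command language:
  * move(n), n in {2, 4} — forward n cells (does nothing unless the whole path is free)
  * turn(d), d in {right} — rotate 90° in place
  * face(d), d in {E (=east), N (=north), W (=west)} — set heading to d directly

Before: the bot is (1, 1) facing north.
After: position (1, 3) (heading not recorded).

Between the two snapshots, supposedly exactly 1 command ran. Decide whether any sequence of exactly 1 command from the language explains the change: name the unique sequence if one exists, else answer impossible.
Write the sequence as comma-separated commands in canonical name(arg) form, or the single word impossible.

start: (1, 1) facing north
step 1 (move(2)): (1, 3) facing north
no other 1-command option fits: unique.

move(2)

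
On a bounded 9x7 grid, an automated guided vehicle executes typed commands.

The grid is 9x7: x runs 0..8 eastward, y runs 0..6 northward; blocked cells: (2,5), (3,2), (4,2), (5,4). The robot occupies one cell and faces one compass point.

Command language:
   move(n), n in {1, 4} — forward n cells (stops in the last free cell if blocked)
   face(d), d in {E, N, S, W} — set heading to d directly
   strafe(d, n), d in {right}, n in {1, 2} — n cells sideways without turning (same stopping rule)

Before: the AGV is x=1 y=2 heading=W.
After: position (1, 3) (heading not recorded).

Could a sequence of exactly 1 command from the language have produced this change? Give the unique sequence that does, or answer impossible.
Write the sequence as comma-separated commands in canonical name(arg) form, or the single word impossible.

start: x=1 y=2 heading=W
step 1 (strafe(right, 1)): x=1 y=3 heading=W
no other 1-command option fits: unique.

strafe(right, 1)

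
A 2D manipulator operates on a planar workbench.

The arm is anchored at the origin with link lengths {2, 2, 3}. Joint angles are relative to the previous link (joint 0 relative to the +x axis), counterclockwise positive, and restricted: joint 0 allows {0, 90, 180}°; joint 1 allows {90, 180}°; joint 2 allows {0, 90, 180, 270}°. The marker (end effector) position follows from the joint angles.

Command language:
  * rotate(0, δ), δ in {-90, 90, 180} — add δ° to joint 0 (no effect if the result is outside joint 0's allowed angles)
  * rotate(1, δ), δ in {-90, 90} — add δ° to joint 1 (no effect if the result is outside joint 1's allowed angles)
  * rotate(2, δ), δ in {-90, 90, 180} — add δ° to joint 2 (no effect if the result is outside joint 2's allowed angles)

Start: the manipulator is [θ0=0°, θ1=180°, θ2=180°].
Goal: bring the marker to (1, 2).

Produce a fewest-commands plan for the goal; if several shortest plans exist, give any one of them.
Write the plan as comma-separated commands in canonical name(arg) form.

from: [θ0=0°, θ1=180°, θ2=180°]
1. rotate(1, -90) → [θ0=0°, θ1=90°, θ2=180°]
2. rotate(0, 90) → [θ0=90°, θ1=90°, θ2=180°]
nothing shorter than 2 reaches the goal.

rotate(1, -90), rotate(0, 90)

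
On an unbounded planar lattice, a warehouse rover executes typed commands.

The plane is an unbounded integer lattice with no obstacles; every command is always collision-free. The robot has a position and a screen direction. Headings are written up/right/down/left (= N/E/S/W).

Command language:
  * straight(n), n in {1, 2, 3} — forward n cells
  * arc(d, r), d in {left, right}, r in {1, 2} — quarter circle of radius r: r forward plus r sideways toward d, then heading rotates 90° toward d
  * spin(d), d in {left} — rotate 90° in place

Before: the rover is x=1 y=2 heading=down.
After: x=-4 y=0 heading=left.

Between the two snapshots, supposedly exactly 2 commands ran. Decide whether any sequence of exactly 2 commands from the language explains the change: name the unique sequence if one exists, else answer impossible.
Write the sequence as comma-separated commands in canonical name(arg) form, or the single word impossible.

key: running straight(3) before arc(right, 2) would end elsewhere — order is forced
t0: x=1 y=2 heading=down
[1] after arc(right, 2): x=-1 y=0 heading=left
[2] after straight(3): x=-4 y=0 heading=left
no other 2-command option fits: unique.

arc(right, 2), straight(3)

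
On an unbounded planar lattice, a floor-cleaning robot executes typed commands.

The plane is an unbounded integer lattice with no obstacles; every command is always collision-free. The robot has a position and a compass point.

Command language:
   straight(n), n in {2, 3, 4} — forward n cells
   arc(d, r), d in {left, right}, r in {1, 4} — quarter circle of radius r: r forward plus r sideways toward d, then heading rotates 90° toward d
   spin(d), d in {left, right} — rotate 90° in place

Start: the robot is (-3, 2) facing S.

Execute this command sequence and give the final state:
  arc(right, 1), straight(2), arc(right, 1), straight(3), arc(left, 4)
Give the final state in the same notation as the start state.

(-11, 9) facing W

t0: (-3, 2) facing S
t=1 arc(right, 1) ⇒ (-4, 1) facing W
t=2 straight(2) ⇒ (-6, 1) facing W
t=3 arc(right, 1) ⇒ (-7, 2) facing N
t=4 straight(3) ⇒ (-7, 5) facing N
t=5 arc(left, 4) ⇒ (-11, 9) facing W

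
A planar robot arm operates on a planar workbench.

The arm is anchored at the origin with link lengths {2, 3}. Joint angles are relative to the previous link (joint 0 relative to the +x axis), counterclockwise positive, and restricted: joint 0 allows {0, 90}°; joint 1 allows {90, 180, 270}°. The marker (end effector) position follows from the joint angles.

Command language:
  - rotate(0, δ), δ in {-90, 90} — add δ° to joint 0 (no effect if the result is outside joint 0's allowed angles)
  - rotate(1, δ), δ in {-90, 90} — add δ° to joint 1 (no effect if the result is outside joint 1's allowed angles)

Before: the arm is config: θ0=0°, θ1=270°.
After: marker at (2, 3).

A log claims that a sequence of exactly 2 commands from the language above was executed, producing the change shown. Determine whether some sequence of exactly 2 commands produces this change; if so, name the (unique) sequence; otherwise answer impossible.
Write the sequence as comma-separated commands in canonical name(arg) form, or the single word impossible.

rotate(1, -90), rotate(1, -90)

t0: config: θ0=0°, θ1=270°
step 1 (rotate(1, -90)): config: θ0=0°, θ1=180°
step 2 (rotate(1, -90)): config: θ0=0°, θ1=90°
no other 2-command option fits: unique.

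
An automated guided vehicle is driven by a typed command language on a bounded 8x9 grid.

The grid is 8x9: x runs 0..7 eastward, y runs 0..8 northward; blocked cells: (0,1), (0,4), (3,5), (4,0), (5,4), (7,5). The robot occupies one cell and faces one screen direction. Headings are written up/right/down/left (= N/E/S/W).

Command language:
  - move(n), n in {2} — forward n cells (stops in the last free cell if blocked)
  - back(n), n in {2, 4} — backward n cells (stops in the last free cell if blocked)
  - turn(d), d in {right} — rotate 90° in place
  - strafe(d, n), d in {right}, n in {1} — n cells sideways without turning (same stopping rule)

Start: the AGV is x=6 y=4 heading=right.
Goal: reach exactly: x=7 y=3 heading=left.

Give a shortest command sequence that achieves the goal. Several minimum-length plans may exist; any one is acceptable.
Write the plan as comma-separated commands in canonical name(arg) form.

begin: x=6 y=4 heading=right
step 1 (strafe(right, 1)): x=6 y=3 heading=right
step 2 (turn(right)): x=6 y=3 heading=down
step 3 (turn(right)): x=6 y=3 heading=left
step 4 (back(4)): x=7 y=3 heading=left
shorter routes all fall short; 4 is best.

strafe(right, 1), turn(right), turn(right), back(4)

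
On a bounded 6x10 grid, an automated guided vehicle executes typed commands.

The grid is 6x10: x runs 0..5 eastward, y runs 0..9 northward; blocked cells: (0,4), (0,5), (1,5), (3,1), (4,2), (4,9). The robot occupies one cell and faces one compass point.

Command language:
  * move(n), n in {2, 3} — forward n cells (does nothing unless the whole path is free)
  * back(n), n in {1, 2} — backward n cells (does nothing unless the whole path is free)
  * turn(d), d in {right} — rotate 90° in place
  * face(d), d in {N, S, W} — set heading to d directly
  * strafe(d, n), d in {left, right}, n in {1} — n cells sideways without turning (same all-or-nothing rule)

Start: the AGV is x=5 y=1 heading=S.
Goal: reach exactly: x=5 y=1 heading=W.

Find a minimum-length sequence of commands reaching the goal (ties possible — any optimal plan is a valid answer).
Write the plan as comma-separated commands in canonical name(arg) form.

turn(right)

t0: x=5 y=1 heading=S
t=1 turn(right) ⇒ x=5 y=1 heading=W
minimal: 1 command(s), checked below 1.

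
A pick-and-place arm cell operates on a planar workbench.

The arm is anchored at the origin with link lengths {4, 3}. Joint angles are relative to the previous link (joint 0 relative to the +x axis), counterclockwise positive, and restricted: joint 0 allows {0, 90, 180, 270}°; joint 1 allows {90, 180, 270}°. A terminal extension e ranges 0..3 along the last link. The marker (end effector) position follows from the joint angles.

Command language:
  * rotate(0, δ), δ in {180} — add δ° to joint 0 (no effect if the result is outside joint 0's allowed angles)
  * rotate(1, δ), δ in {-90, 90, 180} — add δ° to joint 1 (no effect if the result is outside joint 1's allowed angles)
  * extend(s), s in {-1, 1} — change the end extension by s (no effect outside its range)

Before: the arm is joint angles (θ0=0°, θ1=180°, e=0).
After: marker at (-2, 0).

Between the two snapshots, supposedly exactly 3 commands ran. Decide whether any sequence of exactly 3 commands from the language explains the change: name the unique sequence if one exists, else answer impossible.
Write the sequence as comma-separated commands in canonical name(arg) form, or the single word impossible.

extend(1), extend(1), extend(1)

initial: joint angles (θ0=0°, θ1=180°, e=0)
step 1 (extend(1)): joint angles (θ0=0°, θ1=180°, e=1)
step 2 (extend(1)): joint angles (θ0=0°, θ1=180°, e=2)
step 3 (extend(1)): joint angles (θ0=0°, θ1=180°, e=3)
no rival 3-sequence matches.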